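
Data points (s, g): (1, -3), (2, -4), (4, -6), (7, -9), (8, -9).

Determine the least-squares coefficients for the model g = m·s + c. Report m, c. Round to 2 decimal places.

The normal equations are: 134·m + 22·c = -170;  22·m + 5·c = -31.
Eliminating c: 5·(row 1) − 22·(row 2) gives 186·m = 5·(-170) − 22·(-31) = -168, so m = -28/31.
Then c = ((-31) − 22·(-28/31))/5 = -69/31.

m = -0.90, c = -2.23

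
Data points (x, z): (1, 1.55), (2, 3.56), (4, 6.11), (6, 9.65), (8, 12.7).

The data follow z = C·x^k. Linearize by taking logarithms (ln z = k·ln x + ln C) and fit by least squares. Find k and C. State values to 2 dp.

k = 0.99, C = 1.63

Taking logs, ln z = k·ln x + ln C, so regress ln z on ln x.
Σln x = 5.9506, Σ(ln x)² = 9.9367, Σln z = 8.3265, Σln x·ln z = 12.7362.
Equations: 9.9367·k + 5.9506·ln C = 12.7362;  5.9506·k + 5·ln C = 8.3265.
Solving (det = 14.2736): k = 0.99014, ln C = 0.48691, so C = exp(0.48691) = 1.62727.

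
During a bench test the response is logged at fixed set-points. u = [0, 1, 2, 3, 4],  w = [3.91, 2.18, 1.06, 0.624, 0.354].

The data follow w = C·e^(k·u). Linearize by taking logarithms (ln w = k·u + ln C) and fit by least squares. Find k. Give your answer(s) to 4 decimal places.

k = -0.6055

Taking logs, ln w = k·u + ln C, so regress ln w on u.
Σu = 10.0000, Σ(u)² = 30.0000, Σln w = 0.6911, Σu·ln w = -4.6728.
Equations: 30.0000·k + 10.0000·ln C = -4.6728;  10.0000·k + 5·ln C = 0.6911.
Δ = 30.0000·5 − (10.0000)² = 50.0000; k = (-4.6728·5 − 10.0000·0.6911)/50.0000 = -0.60549, ln C = (30.0000·0.6911 − 10.0000·-4.6728)/50.0000 = 1.34920.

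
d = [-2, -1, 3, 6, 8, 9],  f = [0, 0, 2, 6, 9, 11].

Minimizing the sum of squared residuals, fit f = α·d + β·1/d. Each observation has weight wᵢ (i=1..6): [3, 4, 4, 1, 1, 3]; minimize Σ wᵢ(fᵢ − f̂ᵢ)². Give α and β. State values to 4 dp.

Forming XᵀWX = [[395, 16]; [16, 9115/1728]] and XᵀWf = [429, 203/24]ᵀ gives XᵀWX·[α, β]ᵀ = XᵀWf.
Δ = 395·(9115/1728) − 16² = 3158057/1728.
α = (429·(9115/1728) − 16·(203/24))/(3158057/1728) = 3676479/3158057; β = (395·(203/24) − 16·429)/(3158057/1728) = -6087672/3158057.

α = 1.1642, β = -1.9277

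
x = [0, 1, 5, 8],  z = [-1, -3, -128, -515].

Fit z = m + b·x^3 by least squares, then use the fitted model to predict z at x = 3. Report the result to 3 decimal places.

The normal system AᵀA·[m, b]ᵀ = Aᵀz is [[4, 638]; [638, 277770]]·[m, b]ᵀ = [-647, -279683]ᵀ.
Determinant 4·277770 − 638² = 704036.
m = ((-647)·277770 − 638·(-279683))/704036 = -319859/176009; b = (4·(-279683) − 638·(-647))/704036 = -352973/352018.
At x = 3: ẑ = (-319859/176009)·(1) + (-352973/352018)·(27) = -10169989/352018.

ẑ = -28.891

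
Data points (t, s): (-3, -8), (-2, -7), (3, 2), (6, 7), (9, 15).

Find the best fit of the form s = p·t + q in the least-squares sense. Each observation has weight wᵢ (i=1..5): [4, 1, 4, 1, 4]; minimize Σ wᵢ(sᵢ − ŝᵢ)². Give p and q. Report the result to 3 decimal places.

Setting ∂/∂p … = 0 gives: 436·p + 40·q = 716;  40·p + 14·q = 36.
Eliminating q: 14·(row 1) − 40·(row 2) gives 4504·p = 14·716 − 40·36 = 8584, so p = 1073/563.
Then q = (36 − 40·(1073/563))/14 = -1618/563.

p = 1.906, q = -2.874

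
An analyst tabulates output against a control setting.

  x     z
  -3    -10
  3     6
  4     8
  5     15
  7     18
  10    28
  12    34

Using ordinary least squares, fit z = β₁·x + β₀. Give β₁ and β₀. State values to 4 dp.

Sums needed: Σx·x = 352, Σx = 38, Σ1 = 7.
Right-hand side: Σx·z = 969, Σz = 99.
AᵀA·[β₁, β₀]ᵀ = Aᵀz becomes [[352, 38]; [38, 7]]·[β₁, β₀]ᵀ = [969, 99]ᵀ.
Δ = 352·7 − 38² = 1020.
β₁ = (969·7 − 38·99)/1020 = 1007/340; β₀ = (352·99 − 38·969)/1020 = -329/170.

β₁ = 2.9618, β₀ = -1.9353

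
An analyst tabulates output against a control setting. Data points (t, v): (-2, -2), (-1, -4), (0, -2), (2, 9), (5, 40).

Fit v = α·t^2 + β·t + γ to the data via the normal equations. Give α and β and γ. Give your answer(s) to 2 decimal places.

Setting ∂/∂α … = 0 gives: 658·α + 124·β + 34·γ = 1024;  124·α + 34·β + 4·γ = 226;  34·α + 4·β + 5·γ = 41.
(Σt^2·t^2 = 658, Σt^2·t = 124, Σt^2 = 34, Σt·t = 34, Σt = 4, Σ1 = 5, Σt^2·v = 1024, Σt·v = 226, Σv = 41.)
Solving the 3×3 system (Gaussian elimination) gives α = 161/143, β = 391/143, γ = -235/143.

α = 1.13, β = 2.73, γ = -1.64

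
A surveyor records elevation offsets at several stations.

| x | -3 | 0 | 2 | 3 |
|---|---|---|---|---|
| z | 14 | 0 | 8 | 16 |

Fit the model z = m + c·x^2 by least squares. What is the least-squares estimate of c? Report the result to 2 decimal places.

Forming AᵀA = [[4, 22]; [22, 178]] and Aᵀz = [38, 302]ᵀ gives AᵀA·[m, c]ᵀ = Aᵀz.
Δ = 4·178 − 22² = 228.
m = (38·178 − 22·302)/228 = 10/19; c = (4·302 − 22·38)/228 = 31/19.

c = 1.63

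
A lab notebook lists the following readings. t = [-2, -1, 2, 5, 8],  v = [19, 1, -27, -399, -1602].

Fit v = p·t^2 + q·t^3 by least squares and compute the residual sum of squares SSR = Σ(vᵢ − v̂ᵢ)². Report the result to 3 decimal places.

Normal-equation sums: Σt^2·t^2 = 4754, Σt^2·t^3 = 35892, Σt^3·t^3 = 277898.
Moment sums: Σt^2·v = -112534, Σt^3·v = -870468.
XᵀX·[p, q]ᵀ = Xᵀv becomes [[4754, 35892]; [35892, 277898]]·[p, q]ᵀ = [-112534, -870468]ᵀ.
Δ = 4754·277898 − 35892² = 32891428.
p = ((-112534)·277898 − 35892·(-870468))/32891428 = -7534019/8222857; q = (4754·(-870468) − 35892·(-112534))/32891428 = -24783636/8222857.
Residuals: -11898729/8222857, -9026760/8222857, 6388025/8222857, 5385032/8222857, -1618066/8222857; SSR = 35934678/8222857.

SSR = 4.370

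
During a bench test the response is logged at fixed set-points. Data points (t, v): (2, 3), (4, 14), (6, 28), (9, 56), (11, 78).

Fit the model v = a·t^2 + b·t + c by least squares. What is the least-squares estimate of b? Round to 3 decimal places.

Sums needed: Σt^2·t^2 = 22770, Σt^2·t = 2348, Σt^2 = 258, Σt·t = 258, Σt = 32, Σ1 = 5.
Right-hand side: Σt^2·v = 15218, Σt·v = 1592, Σv = 179.
So XᵀX·[a, b, c]ᵀ = Xᵀv: [[22770, 2348, 258]; [2348, 258, 32]; [258, 32, 5]]·[a, b, c]ᵀ = [15218, 1592, 179]ᵀ.
Row-reducing yields a = 8962/21991, b = 67144/21991, c = -104883/21991.

b = 3.053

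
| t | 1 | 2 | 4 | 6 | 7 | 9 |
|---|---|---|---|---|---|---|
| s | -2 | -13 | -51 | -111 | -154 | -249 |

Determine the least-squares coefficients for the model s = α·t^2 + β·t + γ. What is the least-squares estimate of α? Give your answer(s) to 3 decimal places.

α = -2.934

The normal system XᵀX·[α, β, γ]ᵀ = Xᵀs is [[10531, 1361, 187]; [1361, 187, 29]; [187, 29, 6]]·[α, β, γ]ᵀ = [-32581, -4217, -580]ᵀ.
Row-reducing yields α = -33005/11248, β = -17341/11248, γ = 6291/2812.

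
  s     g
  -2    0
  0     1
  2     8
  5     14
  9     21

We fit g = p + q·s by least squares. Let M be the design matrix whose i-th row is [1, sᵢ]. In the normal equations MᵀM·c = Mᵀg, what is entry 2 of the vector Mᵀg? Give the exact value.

Entry 2 ↔ basis s, so (Mᵀg)_{2} = Σᵢ (s)·gᵢ = (-2)·(0) + (0)·(1) + (2)·(8) + (5)·(14) + (9)·(21) = 275.

275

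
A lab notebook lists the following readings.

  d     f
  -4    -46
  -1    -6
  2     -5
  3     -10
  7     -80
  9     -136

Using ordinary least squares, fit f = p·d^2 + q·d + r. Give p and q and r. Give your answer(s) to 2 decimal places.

p = -1.99, q = 2.95, r = -1.92

The normal equations are: 9316·p + 1042·q + 160·r = -15788;  1042·p + 160·q + 16·r = -1634;  160·p + 16·q + 6·r = -283.
(Σd^2·d^2 = 9316, Σd^2·d = 1042, Σd^2 = 160, Σd·d = 160, Σd = 16, Σ1 = 6, Σd^2·f = -15788, Σd·f = -1634, Σf = -283.)
Solving the 3×3 system (Gaussian elimination) gives p = -21295/10691, q = 31556/10691, r = -41083/21382.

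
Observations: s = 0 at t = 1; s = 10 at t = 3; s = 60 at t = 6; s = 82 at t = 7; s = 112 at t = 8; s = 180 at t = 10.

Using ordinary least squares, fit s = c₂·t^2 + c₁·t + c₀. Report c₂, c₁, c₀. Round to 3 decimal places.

The normal system XᵀX·[c₂, c₁, c₀]ᵀ = Xᵀs is [[17875, 2099, 259]; [2099, 259, 35]; [259, 35, 6]]·[c₂, c₁, c₀]ᵀ = [31436, 3660, 444]ᵀ.
Solving the 3×3 system (Gaussian elimination) gives c₂ = 3260/1587, c₁ = -4000/1587, c₀ = 16/529.

c₂ = 2.054, c₁ = -2.520, c₀ = 0.030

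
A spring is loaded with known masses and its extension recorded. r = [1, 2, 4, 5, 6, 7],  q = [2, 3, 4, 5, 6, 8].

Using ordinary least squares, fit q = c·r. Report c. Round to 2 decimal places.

The normal system MᵀM·[c]ᵀ = Mᵀq is [[131]]·[c]ᵀ = [141]ᵀ.
c = 141/131 = 1.07634.

c = 1.08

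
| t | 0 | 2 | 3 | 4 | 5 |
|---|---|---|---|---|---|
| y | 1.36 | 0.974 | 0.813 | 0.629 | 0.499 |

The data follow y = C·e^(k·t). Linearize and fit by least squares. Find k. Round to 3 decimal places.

Let Y = ln y. Fitting Y = k·t + ln C by least squares:
AᵀA = [[54.0000, 14.0000]; [14.0000, 5]], rhs = [-6.0040, -1.0847]ᵀ  (here Σt = 14.0000, Σ(t)² = 54.0000, Σln y = -1.0847, Σt·ln y = -6.0040).
Slope k = (n·Σt·ln y − Σt·Σln y)/(n·Σ(t)² − (Σt)²) = (5·-6.0040 − 14.0000·-1.0847)/74.0000 = -0.20047; ln C = (Σln y − k·Σt)/n = 0.34439.

k = -0.200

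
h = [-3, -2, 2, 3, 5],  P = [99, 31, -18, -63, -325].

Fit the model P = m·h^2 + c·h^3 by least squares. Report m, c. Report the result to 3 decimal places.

m = 1.958, c = -2.993

The normal equations are: 819·m + 3125·c = -7749;  3125·m + 17211·c = -45391.
(Σh^2·h^2 = 819, Σh^2·h^3 = 3125, Σh^3·h^3 = 17211, Σh^2·P = -7749, Σh^3·P = -45391.)
Determinant 819·17211 − 3125² = 4330184.
m = ((-7749)·17211 − 3125·(-45391))/4330184 = 2119709/1082546; c = (819·(-45391) − 3125·(-7749))/4330184 = -3239901/1082546.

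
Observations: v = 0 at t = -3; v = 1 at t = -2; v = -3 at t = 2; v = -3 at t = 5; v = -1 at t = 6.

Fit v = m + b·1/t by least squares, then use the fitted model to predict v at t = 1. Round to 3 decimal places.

v̂ = -5.191

The normal system XᵀX·[m, b]ᵀ = Xᵀv is [[5, 1/30]; [1/30, 611/900]]·[m, b]ᵀ = [-6, -83/30]ᵀ.
det = 5·(611/900) − (1/30)² = 509/150.
m = ((-6)·(611/900) − (1/30)·(-83/30))/(509/150) = -3583/3054; b = (5·(-83/30) − (1/30)·(-6))/(509/150) = -2045/509.
At t = 1: v̂ = (-3583/3054)·(1) + (-2045/509)·(1) = -15853/3054.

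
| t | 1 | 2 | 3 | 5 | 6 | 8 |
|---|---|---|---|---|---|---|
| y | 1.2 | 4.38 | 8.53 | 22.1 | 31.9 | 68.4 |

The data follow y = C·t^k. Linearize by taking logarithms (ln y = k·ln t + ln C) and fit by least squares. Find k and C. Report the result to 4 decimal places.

Taking logs, ln y = k·ln t + ln C, so regress ln y on ln t.
Σln t = 7.2724, Σ(ln t)² = 11.8122, Σln y = 14.5865, Σln t·ln y = 23.3515.
Normal system: [[11.8122, 7.2724]; [7.2724, 6]]·[k, ln C]ᵀ = [23.3515, 14.5865]ᵀ.
Δ = 11.8122·6 − (7.2724)² = 17.9853; k = (23.3515·6 − 7.2724·14.5865)/17.9853 = 1.89211, ln C = (11.8122·14.5865 − 7.2724·23.3515)/17.9853 = 0.13773, so C = exp(0.13773) = 1.14766.

k = 1.8921, C = 1.1477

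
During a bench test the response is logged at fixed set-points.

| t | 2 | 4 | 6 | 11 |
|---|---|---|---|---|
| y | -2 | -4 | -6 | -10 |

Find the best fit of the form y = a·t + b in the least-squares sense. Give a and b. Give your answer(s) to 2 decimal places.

a = -0.88, b = -0.42

Entries of MᵀM: Σt·t = 177, Σt = 23, Σ1 = 4.
For Mᵀy: Σt·y = -166, Σy = -22.
So MᵀM·[a, b]ᵀ = Mᵀy: [[177, 23]; [23, 4]]·[a, b]ᵀ = [-166, -22]ᵀ.
Determinant 177·4 − 23² = 179.
a = ((-166)·4 − 23·(-22))/179 = -158/179; b = (177·(-22) − 23·(-166))/179 = -76/179.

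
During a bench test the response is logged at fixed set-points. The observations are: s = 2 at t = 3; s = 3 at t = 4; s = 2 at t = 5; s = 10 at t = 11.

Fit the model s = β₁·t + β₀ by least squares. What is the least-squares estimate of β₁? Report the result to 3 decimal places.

The normal equations are: 171·β₁ + 23·β₀ = 138;  23·β₁ + 4·β₀ = 17.
Eliminating β₀: 4·(row 1) − 23·(row 2) gives 155·β₁ = 4·138 − 23·17 = 161, so β₁ = 161/155.
Then β₀ = (17 − 23·(161/155))/4 = -267/155.

β₁ = 1.039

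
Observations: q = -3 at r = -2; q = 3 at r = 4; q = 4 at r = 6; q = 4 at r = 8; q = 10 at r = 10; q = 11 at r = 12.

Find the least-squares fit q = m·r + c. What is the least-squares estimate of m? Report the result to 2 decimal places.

The normal equations are: 364·m + 38·c = 306;  38·m + 6·c = 29.
(Σr·r = 364, Σr = 38, Σ1 = 6, Σr·q = 306, Σq = 29.)
Δ = 364·6 − 38² = 740.
m = (306·6 − 38·29)/740 = 367/370; c = (364·29 − 38·306)/740 = -268/185.

m = 0.99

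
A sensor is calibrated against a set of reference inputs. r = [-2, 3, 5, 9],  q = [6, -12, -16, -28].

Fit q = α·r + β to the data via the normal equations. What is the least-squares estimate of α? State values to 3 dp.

With design matrix X, XᵀX = [[119, 15]; [15, 4]] and Xᵀq = [-380, -50]ᵀ.
Eliminating β: 4·(row 1) − 15·(row 2) gives 251·α = 4·(-380) − 15·(-50) = -770, so α = -770/251.
Then β = ((-50) − 15·(-770/251))/4 = -250/251.

α = -3.068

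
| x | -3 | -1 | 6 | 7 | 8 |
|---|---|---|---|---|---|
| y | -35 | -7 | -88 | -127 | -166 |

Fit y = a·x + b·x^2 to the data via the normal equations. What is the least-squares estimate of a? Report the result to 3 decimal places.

From the data, Σx·x = 159, Σx·x^2 = 1043, Σx^2·x^2 = 7875.
Right-hand side: Σx·y = -2633, Σx^2·y = -20337.
So AᵀA·[a, b]ᵀ = Aᵀy: [[159, 1043]; [1043, 7875]]·[a, b]ᵀ = [-2633, -20337]ᵀ.
Δ = 159·7875 − 1043² = 164276.
a = ((-2633)·7875 − 1043·(-20337))/164276 = 17022/5867; b = (159·(-20337) − 1043·(-2633))/164276 = -121841/41069.

a = 2.901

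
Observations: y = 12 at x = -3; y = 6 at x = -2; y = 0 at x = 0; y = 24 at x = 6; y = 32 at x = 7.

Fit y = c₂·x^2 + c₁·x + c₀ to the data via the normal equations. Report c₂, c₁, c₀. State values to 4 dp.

c₂ = 0.8421, c₁ = -1.2632, c₀ = 0.3158

The normal system AᵀA·[c₂, c₁, c₀]ᵀ = Aᵀy is [[3794, 524, 98]; [524, 98, 8]; [98, 8, 5]]·[c₂, c₁, c₀]ᵀ = [2564, 320, 74]ᵀ.
Solving the 3×3 system (Gaussian elimination) gives c₂ = 16/19, c₁ = -24/19, c₀ = 6/19.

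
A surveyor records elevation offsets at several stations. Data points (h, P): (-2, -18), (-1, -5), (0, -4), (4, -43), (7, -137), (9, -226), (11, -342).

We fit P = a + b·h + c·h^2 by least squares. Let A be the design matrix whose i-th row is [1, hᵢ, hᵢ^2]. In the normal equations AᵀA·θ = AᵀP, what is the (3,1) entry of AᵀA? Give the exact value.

Row 3 ↔ basis h^2, column 1 ↔ basis 1, so (AᵀA)_{3,1} = Σᵢ h^2 = (4)·(1) + (1)·(1) + (0)·(1) + (16)·(1) + (49)·(1) + (81)·(1) + (121)·(1) = 272.

272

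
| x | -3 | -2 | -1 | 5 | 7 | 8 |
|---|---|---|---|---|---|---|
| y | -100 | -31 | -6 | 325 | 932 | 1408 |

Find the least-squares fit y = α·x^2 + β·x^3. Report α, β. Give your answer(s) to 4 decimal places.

With design matrix M, MᵀM = [[7220, 52424]; [52424, 396212]] and Mᵀy = [142875, 1084151]ᵀ.
Δ = 7220·396212 − 52424² = 112374864.
α = (142875·396212 − 52424·1084151)/112374864 = -56685631/28093716; β = (7220·1084151 − 52424·142875)/112374864 = 84372805/28093716.

α = -2.0177, β = 3.0033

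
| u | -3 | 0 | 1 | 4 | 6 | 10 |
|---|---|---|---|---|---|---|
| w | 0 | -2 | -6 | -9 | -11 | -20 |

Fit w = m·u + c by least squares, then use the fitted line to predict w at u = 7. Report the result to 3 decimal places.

ŵ = -14.074

Sums needed: Σu·u = 162, Σu = 18, Σ1 = 6.
And Σu·w = -308, Σw = -48.
So AᵀA·[m, c]ᵀ = Aᵀw: [[162, 18]; [18, 6]]·[m, c]ᵀ = [-308, -48]ᵀ.
Eliminating c: 6·(row 1) − 18·(row 2) gives 648·m = 6·(-308) − 18·(-48) = -984, so m = -41/27.
Then c = ((-48) − 18·(-41/27))/6 = -31/9.
At u = 7: ŵ = (-41/27)·(7) + (-31/9)·(1) = -380/27.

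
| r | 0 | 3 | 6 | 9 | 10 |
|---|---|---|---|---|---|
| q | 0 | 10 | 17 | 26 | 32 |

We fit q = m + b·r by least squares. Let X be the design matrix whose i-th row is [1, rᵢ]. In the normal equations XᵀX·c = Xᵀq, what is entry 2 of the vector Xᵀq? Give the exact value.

686

Entry 2 ↔ basis r, so (Xᵀq)_{2} = Σᵢ (r)·qᵢ = (0)·(0) + (3)·(10) + (6)·(17) + (9)·(26) + (10)·(32) = 686.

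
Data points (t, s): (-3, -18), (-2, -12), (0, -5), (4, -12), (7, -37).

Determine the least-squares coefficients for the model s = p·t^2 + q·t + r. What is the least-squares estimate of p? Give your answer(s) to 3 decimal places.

p = -0.905

The normal system AᵀA·[p, q, r]ᵀ = Aᵀs is [[2754, 372, 78]; [372, 78, 6]; [78, 6, 5]]·[p, q, r]ᵀ = [-2215, -229, -84]ᵀ.
Row-reducing yields p = -23629/26106, q = 45643/26106, r = -20790/4351.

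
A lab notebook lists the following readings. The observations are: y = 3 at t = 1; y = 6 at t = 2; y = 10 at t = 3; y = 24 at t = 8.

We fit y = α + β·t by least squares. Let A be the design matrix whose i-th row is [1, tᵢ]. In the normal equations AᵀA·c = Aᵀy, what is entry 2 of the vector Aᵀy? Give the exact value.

237

Entry 2 ↔ basis t, so (Aᵀy)_{2} = Σᵢ (t)·yᵢ = (1)·(3) + (2)·(6) + (3)·(10) + (8)·(24) = 237.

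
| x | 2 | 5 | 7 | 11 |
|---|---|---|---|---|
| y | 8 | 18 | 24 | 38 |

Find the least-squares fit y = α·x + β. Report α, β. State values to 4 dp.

Sums needed: Σx·x = 199, Σx = 25, Σ1 = 4.
For Mᵀy: Σx·y = 692, Σy = 88.
Eliminating β: 4·(row 1) − 25·(row 2) gives 171·α = 4·692 − 25·88 = 568, so α = 568/171.
Then β = (88 − 25·(568/171))/4 = 212/171.

α = 3.3216, β = 1.2398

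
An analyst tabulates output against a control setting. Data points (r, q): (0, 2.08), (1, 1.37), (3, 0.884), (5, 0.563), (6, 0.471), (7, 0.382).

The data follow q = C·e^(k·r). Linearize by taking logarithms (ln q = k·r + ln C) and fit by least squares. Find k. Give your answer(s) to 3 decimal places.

k = -0.233

Taking logs, ln q = k·r + ln C, so regress ln q on r.
Σr = 22.0000, Σ(r)² = 120.0000, Σln q = -1.3658, Σr·ln q = -14.1812.
Equations: 120.0000·k + 22.0000·ln C = -14.1812;  22.0000·k + 6·ln C = -1.3658.
Δ = 120.0000·6 − (22.0000)² = 236.0000; k = (-14.1812·6 − 22.0000·-1.3658)/236.0000 = -0.23322, ln C = (120.0000·-1.3658 − 22.0000·-14.1812)/236.0000 = 0.62749.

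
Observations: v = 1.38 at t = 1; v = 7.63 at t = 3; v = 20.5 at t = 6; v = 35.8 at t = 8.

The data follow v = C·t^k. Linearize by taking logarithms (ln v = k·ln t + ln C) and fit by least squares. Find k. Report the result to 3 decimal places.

k = 1.543

With ln vᵢ as the transformed response and ln tᵢ as the regressor:
Σln t = 4.9698, Σ(ln t)² = 8.7414, Σln v = 8.9525, Σln t·ln v = 15.0845.
Equations: 8.7414·k + 4.9698·ln C = 15.0845;  4.9698·k + 4·ln C = 8.9525.
Slope k = (n·Σln t·ln v − Σln t·Σln v)/(n·Σ(ln t)² − (Σln t)²) = (4·15.0845 − 4.9698·8.9525)/10.2667 = 1.54339; ln C = (Σln v − k·Σln t)/n = 0.32055.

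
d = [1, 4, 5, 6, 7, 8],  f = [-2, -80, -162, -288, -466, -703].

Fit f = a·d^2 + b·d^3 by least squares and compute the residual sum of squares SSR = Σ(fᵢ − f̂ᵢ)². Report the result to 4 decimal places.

SSR = 3.2700

Entries of MᵀM: Σd^2·d^2 = 8675, Σd^2·d^3 = 61501, Σd^3·d^3 = 446171.
Right-hand side: Σd^2·f = -83526, Σd^3·f = -607354.
So MᵀM·[a, b]ᵀ = Mᵀf: [[8675, 61501]; [61501, 446171]]·[a, b]ᵀ = [-83526, -607354]ᵀ.
det = 8675·446171 − 61501² = 88160424.
a = ((-83526)·446171 − 61501·(-607354))/88160424 = 977266/1001823; b = (8675·(-607354) − 61501·(-83526))/88160424 = -1498448/1001823.
Residuals: -1482464/1001823, 118576/1001823, 193008/333941, -13944/333941, -767888/1001823, 126261/333941; SSR = 3275935/1001823.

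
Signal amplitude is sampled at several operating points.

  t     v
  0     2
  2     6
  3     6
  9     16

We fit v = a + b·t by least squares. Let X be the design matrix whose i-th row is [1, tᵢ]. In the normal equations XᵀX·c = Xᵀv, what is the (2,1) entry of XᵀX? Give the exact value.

Row 2 ↔ basis t, column 1 ↔ basis 1, so (XᵀX)_{2,1} = Σᵢ t = (0)·(1) + (2)·(1) + (3)·(1) + (9)·(1) = 14.

14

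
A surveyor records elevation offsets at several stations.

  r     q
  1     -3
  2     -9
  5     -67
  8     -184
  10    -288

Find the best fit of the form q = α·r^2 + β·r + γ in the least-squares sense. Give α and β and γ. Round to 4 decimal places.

Forming AᵀA = [[14738, 1646, 194]; [1646, 194, 26]; [194, 26, 5]] and Aᵀq = [-42290, -4708, -551]ᵀ gives AᵀA·[α, β, γ]ᵀ = Aᵀq.
Inverting the 3×3 Gram matrix, [α, β, γ]ᵀ = [-7687/2496, 5077/2496, -267/208]ᵀ.

α = -3.0797, β = 2.0341, γ = -1.2837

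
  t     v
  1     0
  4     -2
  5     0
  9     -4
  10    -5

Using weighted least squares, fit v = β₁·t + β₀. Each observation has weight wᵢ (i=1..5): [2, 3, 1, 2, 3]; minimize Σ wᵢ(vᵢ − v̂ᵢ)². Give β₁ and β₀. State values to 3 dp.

β₁ = -0.538, β₀ = 0.641

Setting ∂/∂β₁ … = 0 gives: 537·β₁ + 67·β₀ = -246;  67·β₁ + 11·β₀ = -29.
(Σwᵢ·t·t = 537, Σwᵢ·t = 67, Σwᵢ·1 = 11, Σwᵢ·t·v = -246, Σwᵢ·v = -29.)
Determinant 537·11 − 67² = 1418.
β₁ = ((-246)·11 − 67·(-29))/1418 = -763/1418; β₀ = (537·(-29) − 67·(-246))/1418 = 909/1418.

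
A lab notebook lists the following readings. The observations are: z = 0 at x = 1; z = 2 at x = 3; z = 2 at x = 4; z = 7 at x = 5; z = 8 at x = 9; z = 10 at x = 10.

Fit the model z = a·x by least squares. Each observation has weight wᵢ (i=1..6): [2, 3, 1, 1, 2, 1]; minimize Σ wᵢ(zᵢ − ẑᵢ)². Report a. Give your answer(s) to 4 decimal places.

With design matrix A, AᵀWA = [[332]] and AᵀWz = [305]ᵀ.
a = 305/332 = 0.918675.

a = 0.9187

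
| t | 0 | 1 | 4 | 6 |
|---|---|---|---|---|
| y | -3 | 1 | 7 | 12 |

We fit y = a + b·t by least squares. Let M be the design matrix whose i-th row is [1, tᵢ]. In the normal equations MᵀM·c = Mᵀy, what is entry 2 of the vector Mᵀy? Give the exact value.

Entry 2 ↔ basis t, so (Mᵀy)_{2} = Σᵢ (t)·yᵢ = (0)·(-3) + (1)·(1) + (4)·(7) + (6)·(12) = 101.

101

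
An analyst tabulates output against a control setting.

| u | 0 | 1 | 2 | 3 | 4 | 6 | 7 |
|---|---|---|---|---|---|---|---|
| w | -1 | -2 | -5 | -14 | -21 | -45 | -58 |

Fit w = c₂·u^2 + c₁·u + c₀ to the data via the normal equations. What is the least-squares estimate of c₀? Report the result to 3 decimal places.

c₀ = -0.302

AᵀA·[c₂, c₁, c₀]ᵀ = Aᵀw reads: 4051·c₂ + 659·c₁ + 115·c₀ = -4946;  659·c₂ + 115·c₁ + 23·c₀ = -814;  115·c₂ + 23·c₁ + 7·c₀ = -146.
(Σu^2·u^2 = 4051, Σu^2·u = 659, Σu^2 = 115, Σu·u = 115, Σu = 23, Σ1 = 7, Σu^2·w = -4946, Σu·w = -814, Σw = -146.)
Solving the 3×3 system (Gaussian elimination) gives c₂ = -314/301, c₁ = -313/301, c₀ = -13/43.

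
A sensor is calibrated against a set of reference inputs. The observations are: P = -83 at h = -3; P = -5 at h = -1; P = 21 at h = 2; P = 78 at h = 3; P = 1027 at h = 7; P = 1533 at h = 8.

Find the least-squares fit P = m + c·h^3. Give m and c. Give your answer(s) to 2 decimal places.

m = -2.44, c = 3.00

Setting ∂/∂m … = 0 gives: 6·m + 862·c = 2571;  862·m + 381316·c = 1141677.
(Σ1 = 6, Σh^3 = 862, Σh^3·h^3 = 381316, ΣP = 2571, Σh^3·P = 1141677.)
Δ = 6·381316 − 862² = 1544852.
m = (2571·381316 − 862·1141677)/1544852 = -1881069/772426; c = (6·1141677 − 862·2571)/1544852 = 1158465/386213.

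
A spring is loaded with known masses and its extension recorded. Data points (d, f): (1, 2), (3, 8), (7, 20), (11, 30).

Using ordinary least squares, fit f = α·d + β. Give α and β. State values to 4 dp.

Entries of AᵀA: Σd·d = 180, Σd = 22, Σ1 = 4.
Right-hand side: Σd·f = 496, Σf = 60.
So AᵀA·[α, β]ᵀ = Aᵀf: [[180, 22]; [22, 4]]·[α, β]ᵀ = [496, 60]ᵀ.
Eliminating β: 4·(row 1) − 22·(row 2) gives 236·α = 4·496 − 22·60 = 664, so α = 166/59.
Then β = (60 − 22·(166/59))/4 = -28/59.

α = 2.8136, β = -0.4746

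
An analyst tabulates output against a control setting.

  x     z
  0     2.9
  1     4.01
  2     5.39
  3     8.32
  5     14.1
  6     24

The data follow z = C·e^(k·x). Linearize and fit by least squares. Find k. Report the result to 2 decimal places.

k = 0.34

Taking logs, ln z = k·x + ln C, so regress ln z on x.
Sums: Σx = 17.0000, Σ(x)² = 75.0000, Σln z = 12.0809, Σx·ln z = 43.4131.
Normal system: [[75.0000, 17.0000]; [17.0000, 6]]·[k, ln C]ᵀ = [43.4131, 12.0809]ᵀ.
Slope k = (n·Σx·ln z − Σx·Σln z)/(n·Σ(x)² − (Σx)²) = (6·43.4131 − 17.0000·12.0809)/161.0000 = 0.34225; ln C = (Σln z − k·Σx)/n = 1.04378.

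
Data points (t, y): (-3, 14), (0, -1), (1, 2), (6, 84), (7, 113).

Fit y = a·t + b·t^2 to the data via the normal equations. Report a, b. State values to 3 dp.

a = 1.487, b = 2.090

Forming XᵀX = [[95, 533]; [533, 3779]] and Xᵀy = [1255, 8689]ᵀ gives XᵀX·[a, b]ᵀ = Xᵀy.
Δ = 95·3779 − 533² = 74916.
a = (1255·3779 − 533·8689)/74916 = 9284/6243; b = (95·8689 − 533·1255)/74916 = 13045/6243.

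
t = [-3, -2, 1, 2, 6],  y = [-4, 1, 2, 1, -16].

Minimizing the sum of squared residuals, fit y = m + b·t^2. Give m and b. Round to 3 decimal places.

m = 2.406, b = -0.519

Compute the Gram sums: Σ1 = 5, Σt^2 = 54, Σt^2·t^2 = 1410.
And Σy = -16, Σt^2·y = -602.
Δ = 5·1410 − 54² = 4134.
m = ((-16)·1410 − 54·(-602))/4134 = 1658/689; b = (5·(-602) − 54·(-16))/4134 = -1073/2067.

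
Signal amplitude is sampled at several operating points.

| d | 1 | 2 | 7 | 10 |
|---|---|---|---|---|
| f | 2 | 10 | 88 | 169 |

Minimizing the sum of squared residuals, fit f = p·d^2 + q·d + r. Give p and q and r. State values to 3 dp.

From the data, Σd^2·d^2 = 12418, Σd^2·d = 1352, Σd^2 = 154, Σd·d = 154, Σd = 20, Σ1 = 4.
And Σd^2·f = 21254, Σd·f = 2328, Σf = 269.
Normal equations: [[12418, 1352, 154]; [1352, 154, 20]; [154, 20, 4]]·[p, q, r]ᵀ = [21254, 2328, 269]ᵀ.
Inverting the 3×3 Gram matrix, [p, q, r]ᵀ = [5453/3894, 2019/649, -8639/3894]ᵀ.

p = 1.400, q = 3.111, r = -2.219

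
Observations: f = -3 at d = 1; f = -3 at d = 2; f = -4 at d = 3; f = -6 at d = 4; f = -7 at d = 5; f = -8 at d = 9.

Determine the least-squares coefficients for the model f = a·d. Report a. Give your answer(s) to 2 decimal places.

a = -1.12

Forming MᵀM = [[136]] and Mᵀf = [-152]ᵀ gives MᵀM·[a]ᵀ = Mᵀf.
a = (-152)/136 = -1.11765.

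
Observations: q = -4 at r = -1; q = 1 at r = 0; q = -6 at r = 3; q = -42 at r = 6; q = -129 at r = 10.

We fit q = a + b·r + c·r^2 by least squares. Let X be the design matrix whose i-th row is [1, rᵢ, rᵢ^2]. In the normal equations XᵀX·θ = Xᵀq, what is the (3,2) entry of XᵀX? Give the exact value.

Row 3 ↔ basis r^2, column 2 ↔ basis r, so (XᵀX)_{3,2} = Σᵢ (r^2)·(r) = (1)·(-1) + (0)·(0) + (9)·(3) + (36)·(6) + (100)·(10) = 1242.

1242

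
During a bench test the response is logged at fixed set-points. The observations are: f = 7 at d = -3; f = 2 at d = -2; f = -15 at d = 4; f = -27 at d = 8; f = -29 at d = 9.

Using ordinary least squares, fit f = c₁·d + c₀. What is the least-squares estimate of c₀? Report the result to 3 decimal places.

c₀ = -2.925

MᵀM·[c₁, c₀]ᵀ = Mᵀf reads: 174·c₁ + 16·c₀ = -562;  16·c₁ + 5·c₀ = -62.
Determinant 174·5 − 16² = 614.
c₁ = ((-562)·5 − 16·(-62))/614 = -909/307; c₀ = (174·(-62) − 16·(-562))/614 = -898/307.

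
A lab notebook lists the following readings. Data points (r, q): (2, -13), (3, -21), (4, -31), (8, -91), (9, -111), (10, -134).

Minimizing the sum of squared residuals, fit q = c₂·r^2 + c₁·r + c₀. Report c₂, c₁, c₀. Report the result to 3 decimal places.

c₂ = -1.044, c₁ = -2.546, c₀ = -3.900

Forming XᵀX = [[21010, 2340, 274]; [2340, 274, 36]; [274, 36, 6]] and Xᵀq = [-28952, -3280, -401]ᵀ gives XᵀX·[c₂, c₁, c₀]ᵀ = Xᵀq.
Inverting the 3×3 Gram matrix, [c₂, c₁, c₀]ᵀ = [-455/436, -8048/3161, -49317/12644]ᵀ.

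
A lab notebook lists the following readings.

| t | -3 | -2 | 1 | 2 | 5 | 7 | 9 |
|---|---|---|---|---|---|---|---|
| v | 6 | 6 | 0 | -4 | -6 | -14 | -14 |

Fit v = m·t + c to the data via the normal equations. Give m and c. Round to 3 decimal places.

Forming MᵀM = [[173, 19]; [19, 7]] and Mᵀv = [-292, -26]ᵀ gives MᵀM·[m, c]ᵀ = Mᵀv.
Eliminating c: 7·(row 1) − 19·(row 2) gives 850·m = 7·(-292) − 19·(-26) = -1550, so m = -31/17.
Then c = ((-26) − 19·(-31/17))/7 = 21/17.

m = -1.824, c = 1.235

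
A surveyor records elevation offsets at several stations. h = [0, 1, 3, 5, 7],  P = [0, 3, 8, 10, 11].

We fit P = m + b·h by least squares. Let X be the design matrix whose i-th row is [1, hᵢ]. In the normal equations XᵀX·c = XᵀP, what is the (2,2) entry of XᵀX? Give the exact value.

84

Row 2 ↔ basis h, column 2 ↔ basis h, so (XᵀX)_{2,2} = Σᵢ (h)·(h) = (0)·(0) + (1)·(1) + (3)·(3) + (5)·(5) + (7)·(7) = 84.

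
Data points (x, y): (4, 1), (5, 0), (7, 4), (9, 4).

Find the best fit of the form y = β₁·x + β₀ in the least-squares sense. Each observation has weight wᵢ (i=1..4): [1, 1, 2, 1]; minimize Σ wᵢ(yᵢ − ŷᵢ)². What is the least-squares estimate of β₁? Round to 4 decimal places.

Sums needed: Σwᵢ·x·x = 220, Σwᵢ·x = 32, Σwᵢ·1 = 5.
For AᵀWy: Σwᵢ·x·y = 96, Σwᵢ·y = 13.
Normal equations: [[220, 32]; [32, 5]]·[β₁, β₀]ᵀ = [96, 13]ᵀ.
Eliminating β₀: 5·(row 1) − 32·(row 2) gives 76·β₁ = 5·96 − 32·13 = 64, so β₁ = 16/19.
Then β₀ = (13 − 32·(16/19))/5 = -53/19.

β₁ = 0.8421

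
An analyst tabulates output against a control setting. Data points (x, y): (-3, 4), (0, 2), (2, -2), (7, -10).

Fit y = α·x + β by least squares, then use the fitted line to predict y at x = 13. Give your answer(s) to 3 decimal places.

Sums needed: Σx·x = 62, Σx = 6, Σ1 = 4.
Right-hand side: Σx·y = -86, Σy = -6.
Eliminating β: 4·(row 1) − 6·(row 2) gives 212·α = 4·(-86) − 6·(-6) = -308, so α = -77/53.
Then β = ((-6) − 6·(-77/53))/4 = 36/53.
At x = 13: ŷ = (-77/53)·(13) + (36/53)·(1) = -965/53.

ŷ = -18.208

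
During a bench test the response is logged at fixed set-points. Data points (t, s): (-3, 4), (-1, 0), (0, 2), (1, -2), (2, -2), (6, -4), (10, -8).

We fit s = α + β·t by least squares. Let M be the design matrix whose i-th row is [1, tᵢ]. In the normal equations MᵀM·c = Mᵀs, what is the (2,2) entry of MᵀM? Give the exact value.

151

Row 2 ↔ basis t, column 2 ↔ basis t, so (MᵀM)_{2,2} = Σᵢ (t)·(t) = (-3)·(-3) + (-1)·(-1) + (0)·(0) + (1)·(1) + (2)·(2) + (6)·(6) + (10)·(10) = 151.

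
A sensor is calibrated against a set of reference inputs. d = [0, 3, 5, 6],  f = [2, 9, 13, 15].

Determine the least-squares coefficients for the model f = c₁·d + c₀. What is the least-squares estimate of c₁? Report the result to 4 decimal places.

c₁ = 2.1667

Entries of XᵀX: Σd·d = 70, Σd = 14, Σ1 = 4.
Right-hand side: Σd·f = 182, Σf = 39.
Normal equations: [[70, 14]; [14, 4]]·[c₁, c₀]ᵀ = [182, 39]ᵀ.
Eliminating c₀: 4·(row 1) − 14·(row 2) gives 84·c₁ = 4·182 − 14·39 = 182, so c₁ = 13/6.
Then c₀ = (39 − 14·(13/6))/4 = 13/6.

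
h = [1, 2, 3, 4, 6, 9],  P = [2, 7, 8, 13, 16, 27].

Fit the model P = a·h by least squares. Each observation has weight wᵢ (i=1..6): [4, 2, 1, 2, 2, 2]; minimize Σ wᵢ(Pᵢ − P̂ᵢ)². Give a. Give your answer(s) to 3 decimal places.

Entries of MᵀWM: Σwᵢ·h·h = 287.
Moment sums: Σwᵢ·h·P = 842.
MᵀWM·[a]ᵀ = MᵀWP becomes [[287]]·[a]ᵀ = [842]ᵀ.
Hence a = 842 / 287 ≈ 2.9338.

a = 2.934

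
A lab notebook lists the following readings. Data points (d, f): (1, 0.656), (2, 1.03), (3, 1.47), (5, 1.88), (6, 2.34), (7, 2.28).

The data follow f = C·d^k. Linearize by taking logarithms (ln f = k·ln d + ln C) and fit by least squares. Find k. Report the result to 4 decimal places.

Linearized form: ln f = k·ln d + ln C. From the 6 transformed points,
AᵀA = [[11.2747, 7.1389]; [7.1389, 6]], rhs = [4.5868, 2.2988]ᵀ  (here Σln d = 7.1389, Σ(ln d)² = 11.2747, Σln f = 2.2988, Σln d·ln f = 4.5868).
Solving (det = 16.6845): k = 0.66586, ln C = -0.40911.

k = 0.6659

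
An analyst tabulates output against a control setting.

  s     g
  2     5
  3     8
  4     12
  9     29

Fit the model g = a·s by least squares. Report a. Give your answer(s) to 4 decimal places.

AᵀA·[a]ᵀ = Aᵀg reads: 110·a = 343.
a = 343/110 = 3.11818.

a = 3.1182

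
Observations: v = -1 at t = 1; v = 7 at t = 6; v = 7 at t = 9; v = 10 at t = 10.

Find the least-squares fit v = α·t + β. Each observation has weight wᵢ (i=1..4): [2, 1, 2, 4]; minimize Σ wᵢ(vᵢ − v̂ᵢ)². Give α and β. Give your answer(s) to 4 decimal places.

α = 1.1494, β = -1.8736

Normal-equation sums: Σwᵢ·t·t = 600, Σwᵢ·t = 66, Σwᵢ·1 = 9.
And Σwᵢ·t·v = 566, Σwᵢ·v = 59.
So MᵀWM·[α, β]ᵀ = MᵀWv: [[600, 66]; [66, 9]]·[α, β]ᵀ = [566, 59]ᵀ.
Eliminating β: 9·(row 1) − 66·(row 2) gives 1044·α = 9·566 − 66·59 = 1200, so α = 100/87.
Then β = (59 − 66·(100/87))/9 = -163/87.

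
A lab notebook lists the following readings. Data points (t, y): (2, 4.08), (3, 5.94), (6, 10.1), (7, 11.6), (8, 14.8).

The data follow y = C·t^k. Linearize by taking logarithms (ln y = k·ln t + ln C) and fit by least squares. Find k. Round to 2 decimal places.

Linearized form: ln y = k·ln t + ln C. From the 5 transformed points,
Over the data: Σln t = 7.6089, Σ(ln t)² = 13.0084, Σln y = 10.6460, Σln t·ln y = 17.4483.
Normal system: [[13.0084, 7.6089]; [7.6089, 5]]·[k, ln C]ᵀ = [17.4483, 10.6460]ᵀ.
Δ = 13.0084·5 − (7.6089)² = 7.1473; k = (17.4483·5 − 7.6089·10.6460)/7.1473 = 0.87273, ln C = (13.0084·10.6460 − 7.6089·17.4483)/7.1473 = 0.80110.

k = 0.87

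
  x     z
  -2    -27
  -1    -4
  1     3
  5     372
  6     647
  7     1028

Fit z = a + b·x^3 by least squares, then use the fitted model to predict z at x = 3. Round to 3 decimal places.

ẑ = 79.413

AᵀA·[a, b]ᵀ = Aᵀz reads: 6·a + 676·b = 2019;  676·a + 179996·b = 539079.
det = 6·179996 − 676² = 623000.
a = (2019·179996 − 676·539079)/623000 = -3591/2225; b = (6·539079 − 676·2019)/623000 = 26709/8900.
At x = 3: ẑ = (-3591/2225)·(1) + (26709/8900)·(27) = 706779/8900.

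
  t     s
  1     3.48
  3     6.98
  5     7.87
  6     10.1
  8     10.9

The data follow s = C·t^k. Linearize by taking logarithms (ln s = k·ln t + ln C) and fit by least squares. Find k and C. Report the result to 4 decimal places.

k = 0.5486, C = 3.5572

Taking logs, ln s = k·ln t + ln C, so regress ln s on ln t.
Over the data: Σln t = 6.5793, Σ(ln t)² = 11.3317, Σln s = 9.9544, Σln t·ln s = 14.5658.
Normal system: [[11.3317, 6.5793]; [6.5793, 5]]·[k, ln C]ᵀ = [14.5658, 9.9544]ᵀ.
Slope k = (n·Σln t·ln s − Σln t·Σln s)/(n·Σ(ln t)² − (Σln t)²) = (5·14.5658 − 6.5793·9.9544)/13.3720 = 0.54863; ln C = (Σln s − k·Σln t)/n = 1.26897, so C = exp(1.26897) = 3.55718.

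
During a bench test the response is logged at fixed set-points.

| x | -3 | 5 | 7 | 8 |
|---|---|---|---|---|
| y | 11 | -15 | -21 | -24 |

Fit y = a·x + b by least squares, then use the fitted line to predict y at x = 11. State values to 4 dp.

MᵀM·[a, b]ᵀ = Mᵀy reads: 147·a + 17·b = -447;  17·a + 4·b = -49.
(Σx·x = 147, Σx = 17, Σ1 = 4, Σx·y = -447, Σy = -49.)
Eliminating b: 4·(row 1) − 17·(row 2) gives 299·a = 4·(-447) − 17·(-49) = -955, so a = -955/299.
Then b = ((-49) − 17·(-955/299))/4 = 396/299.
At x = 11: ŷ = (-955/299)·(11) + (396/299)·(1) = -10109/299.

ŷ = -33.8094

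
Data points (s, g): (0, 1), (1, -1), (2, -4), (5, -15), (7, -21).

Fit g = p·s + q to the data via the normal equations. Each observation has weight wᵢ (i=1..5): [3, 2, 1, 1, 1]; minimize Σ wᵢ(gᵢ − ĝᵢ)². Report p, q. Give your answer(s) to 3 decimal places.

The normal equations are: 80·p + 16·q = -232;  16·p + 8·q = -39.
(Σwᵢ·s·s = 80, Σwᵢ·s = 16, Σwᵢ·1 = 8, Σwᵢ·s·g = -232, Σwᵢ·g = -39.)
det = 80·8 − 16² = 384.
p = ((-232)·8 − 16·(-39))/384 = -77/24; q = (80·(-39) − 16·(-232))/384 = 37/24.

p = -3.208, q = 1.542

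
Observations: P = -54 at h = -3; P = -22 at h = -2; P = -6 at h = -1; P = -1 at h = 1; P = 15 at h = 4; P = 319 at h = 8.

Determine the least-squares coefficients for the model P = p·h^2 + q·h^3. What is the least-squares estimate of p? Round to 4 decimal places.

p = -3.0782

From the data, Σh^2·h^2 = 4451, Σh^2·h^3 = 33517, Σh^3·h^3 = 267035.
Right-hand side: Σh^2·P = 20075, Σh^3·P = 165927.
Δ = 4451·267035 − 33517² = 65183496.
p = (20075·267035 − 33517·165927)/65183496 = -100323817/32591748; q = (4451·165927 − 33517·20075)/65183496 = 32843651/32591748.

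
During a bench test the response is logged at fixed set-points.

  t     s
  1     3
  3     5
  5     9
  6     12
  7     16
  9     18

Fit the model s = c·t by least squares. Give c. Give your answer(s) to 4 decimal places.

c = 2.0348

Sums needed: Σt·t = 201.
Moment sums: Σt·s = 409.
AᵀA·[c]ᵀ = Aᵀs becomes [[201]]·[c]ᵀ = [409]ᵀ.
c = 409/201 = 2.03483.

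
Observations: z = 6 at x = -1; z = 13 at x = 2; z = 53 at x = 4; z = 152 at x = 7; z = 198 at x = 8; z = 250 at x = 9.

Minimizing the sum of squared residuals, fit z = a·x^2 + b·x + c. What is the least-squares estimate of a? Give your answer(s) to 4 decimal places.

Compute the Gram sums: Σx^2·x^2 = 13331, Σx^2·x = 1655, Σx^2 = 215, Σx·x = 215, Σx = 29, Σ1 = 6.
Moment sums: Σx^2·z = 41276, Σx·z = 5130, Σz = 672.
Solving the 3×3 system (Gaussian elimination) gives a = 383507/125472, b = -509/125472, c = 52165/20912.

a = 3.0565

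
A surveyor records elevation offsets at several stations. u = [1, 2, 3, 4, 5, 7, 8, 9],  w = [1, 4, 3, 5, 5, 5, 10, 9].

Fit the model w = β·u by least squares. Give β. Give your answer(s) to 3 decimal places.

β = 1.040

Normal-equation sums: Σu·u = 249.
For Mᵀw: Σu·w = 259.
MᵀM·[β]ᵀ = Mᵀw becomes [[249]]·[β]ᵀ = [259]ᵀ.
β = 259/249 = 1.04016.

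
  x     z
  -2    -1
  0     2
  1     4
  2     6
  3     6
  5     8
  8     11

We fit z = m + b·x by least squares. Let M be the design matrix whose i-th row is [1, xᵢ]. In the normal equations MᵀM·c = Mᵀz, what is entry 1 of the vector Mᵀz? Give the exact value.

36

Entry 1 ↔ basis 1, so (Mᵀz)_{1} = Σᵢ zᵢ = (1)·(-1) + (1)·(2) + (1)·(4) + (1)·(6) + (1)·(6) + (1)·(8) + (1)·(11) = 36.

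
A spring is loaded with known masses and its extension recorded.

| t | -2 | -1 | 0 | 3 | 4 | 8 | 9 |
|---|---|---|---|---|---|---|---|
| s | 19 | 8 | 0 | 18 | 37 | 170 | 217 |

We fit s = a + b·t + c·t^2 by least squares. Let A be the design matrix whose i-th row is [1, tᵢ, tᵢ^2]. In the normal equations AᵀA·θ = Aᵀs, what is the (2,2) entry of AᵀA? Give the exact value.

175

Row 2 ↔ basis t, column 2 ↔ basis t, so (AᵀA)_{2,2} = Σᵢ (t)·(t) = (-2)·(-2) + (-1)·(-1) + (0)·(0) + (3)·(3) + (4)·(4) + (8)·(8) + (9)·(9) = 175.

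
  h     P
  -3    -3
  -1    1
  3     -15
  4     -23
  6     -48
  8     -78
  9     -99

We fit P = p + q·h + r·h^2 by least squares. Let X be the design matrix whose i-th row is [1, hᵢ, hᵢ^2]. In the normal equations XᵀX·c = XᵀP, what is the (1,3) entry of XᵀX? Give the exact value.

216

Row 1 ↔ basis 1, column 3 ↔ basis h^2, so (XᵀX)_{1,3} = Σᵢ h^2 = (1)·(9) + (1)·(1) + (1)·(9) + (1)·(16) + (1)·(36) + (1)·(64) + (1)·(81) = 216.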